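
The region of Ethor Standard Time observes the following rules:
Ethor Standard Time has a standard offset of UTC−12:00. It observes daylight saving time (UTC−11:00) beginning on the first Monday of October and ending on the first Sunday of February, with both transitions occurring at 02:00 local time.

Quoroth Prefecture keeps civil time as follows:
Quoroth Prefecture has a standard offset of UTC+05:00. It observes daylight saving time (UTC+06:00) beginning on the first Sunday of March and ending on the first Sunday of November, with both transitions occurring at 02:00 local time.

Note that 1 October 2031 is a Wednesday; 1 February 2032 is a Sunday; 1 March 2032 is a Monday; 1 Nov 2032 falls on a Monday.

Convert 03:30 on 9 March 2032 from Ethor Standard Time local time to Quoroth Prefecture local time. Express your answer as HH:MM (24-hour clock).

1 October 2031 is a Wednesday, so the first Monday is October 6.
1 February 2032 is a Sunday, so the first Sunday is February 1.
Daylight saving runs 6 October 2031 – 1 February 2032; 9 March 2032 is outside that window, so Ethor Standard Time is on standard time at UTC−12:00.
03:30 Ethor Standard Time + 12h = 15:30 UTC.
1 March 2032 is a Monday, so the first Sunday is March 7.
1 November 2032 is a Monday, so the first Sunday is November 7.
At the standard offset (UTC+05:00), 15:30 UTC + 5h = 20:30 Quoroth Prefecture standard time.
The standard-time date in Quoroth Prefecture, 9 March 2032, falls between 7 March and 7 November, so daylight saving is in effect and Quoroth Prefecture is at UTC+06:00.
15:30 UTC + 6h = 21:30 Quoroth Prefecture.

21:30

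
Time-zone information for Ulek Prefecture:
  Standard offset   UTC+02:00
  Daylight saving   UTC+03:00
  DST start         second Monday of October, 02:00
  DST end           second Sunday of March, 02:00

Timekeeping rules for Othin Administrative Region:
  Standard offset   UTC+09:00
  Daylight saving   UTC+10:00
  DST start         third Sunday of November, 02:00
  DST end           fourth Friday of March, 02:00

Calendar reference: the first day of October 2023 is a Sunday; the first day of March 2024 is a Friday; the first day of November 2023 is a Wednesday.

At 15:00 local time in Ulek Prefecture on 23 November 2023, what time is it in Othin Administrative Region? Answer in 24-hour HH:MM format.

22:00

1 October 2023 is a Sunday, so the first Monday is October 2 and the second is October 9.
1 March 2024 is a Friday, so the first Sunday is March 3 and the second is March 10.
23 November 2023 lies within the daylight-saving period (9 October 2023 – 10 March 2024), so Ulek Prefecture is on daylight time, UTC+03:00.
15:00 Ulek Prefecture − 3h = 12:00 UTC.
1 November 2023 is a Wednesday, so the first Sunday is November 5 and the third is November 19.
1 March 2024 is a Friday, so the first Friday is March 1 and the fourth is March 22.
At the standard offset (UTC+09:00), 12:00 UTC + 9h = 21:00 Othin Administrative Region standard time.
The standard-time date in Othin Administrative Region, 23 November 2023, lies within the daylight-saving period (19 November 2023 – 22 March 2024), so Othin Administrative Region is on daylight time, UTC+10:00.
12:00 UTC + 10h = 22:00 Othin Administrative Region.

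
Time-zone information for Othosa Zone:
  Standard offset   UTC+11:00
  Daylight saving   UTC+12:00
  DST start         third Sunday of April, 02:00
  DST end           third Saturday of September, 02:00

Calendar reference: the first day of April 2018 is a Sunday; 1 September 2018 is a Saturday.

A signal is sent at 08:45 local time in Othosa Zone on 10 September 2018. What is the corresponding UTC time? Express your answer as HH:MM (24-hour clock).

20:45

1 April 2018 is a Sunday, so the first Sunday is April 1 and the third is April 15.
1 September 2018 is a Saturday, so the first Saturday is September 1 and the third is September 15.
Daylight saving runs 15 April – 15 September; 10 September 2018 is inside that window, so Othosa Zone is at UTC+12:00.
08:45 local − 12h = 20:45 UTC (rolling into the previous day, 9 September 2018).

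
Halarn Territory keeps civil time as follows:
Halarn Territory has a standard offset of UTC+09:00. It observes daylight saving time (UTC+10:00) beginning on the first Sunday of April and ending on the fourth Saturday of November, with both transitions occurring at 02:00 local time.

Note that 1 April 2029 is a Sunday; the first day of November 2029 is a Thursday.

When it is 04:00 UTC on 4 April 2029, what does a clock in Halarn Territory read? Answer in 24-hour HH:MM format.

14:00

1 April 2029 is a Sunday, so the first Sunday is April 1.
1 November 2029 is a Thursday, so the first Saturday is November 3 and the fourth is November 24.
At the standard offset (UTC+09:00), 04:00 UTC + 9h = 13:00 Halarn Territory standard time.
The standard-time date in Halarn Territory, 4 April 2029, falls between 1 April and 24 November, so daylight saving is in effect and Halarn Territory is at UTC+10:00.
04:00 UTC + 10h = 14:00 local.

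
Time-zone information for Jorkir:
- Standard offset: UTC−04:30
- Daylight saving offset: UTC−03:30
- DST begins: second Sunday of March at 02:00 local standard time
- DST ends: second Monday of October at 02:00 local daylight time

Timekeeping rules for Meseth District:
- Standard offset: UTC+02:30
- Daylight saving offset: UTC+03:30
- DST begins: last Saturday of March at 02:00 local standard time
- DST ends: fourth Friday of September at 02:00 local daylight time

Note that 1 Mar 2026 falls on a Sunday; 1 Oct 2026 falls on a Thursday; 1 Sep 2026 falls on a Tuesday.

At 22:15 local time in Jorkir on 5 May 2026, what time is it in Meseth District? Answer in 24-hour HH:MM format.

05:15

1 March 2026 is a Sunday, so the first Sunday is March 1 and the second is March 8.
1 October 2026 is a Thursday, so the first Monday is October 5 and the second is October 12.
5 May 2026 lies within the daylight-saving period (8 March – 12 October), so Jorkir is on daylight time, UTC−03:30.
22:15 Jorkir + 3h30m = 01:45 UTC (rolling into the next day, 6 May 2026).
1 March 2026 is a Sunday, so Saturdays fall on 7, 14, 21, 28; the last is March 28.
1 September 2026 is a Tuesday, so the first Friday is September 4 and the fourth is September 25.
At the standard offset (UTC+02:30), 01:45 UTC + 2h30m = 04:15 Meseth District standard time.
The standard-time date in Meseth District, 6 May 2026, falls between 28 March and 25 September, so daylight saving is in effect and Meseth District is at UTC+03:30.
01:45 UTC + 3h30m = 05:15 Meseth District.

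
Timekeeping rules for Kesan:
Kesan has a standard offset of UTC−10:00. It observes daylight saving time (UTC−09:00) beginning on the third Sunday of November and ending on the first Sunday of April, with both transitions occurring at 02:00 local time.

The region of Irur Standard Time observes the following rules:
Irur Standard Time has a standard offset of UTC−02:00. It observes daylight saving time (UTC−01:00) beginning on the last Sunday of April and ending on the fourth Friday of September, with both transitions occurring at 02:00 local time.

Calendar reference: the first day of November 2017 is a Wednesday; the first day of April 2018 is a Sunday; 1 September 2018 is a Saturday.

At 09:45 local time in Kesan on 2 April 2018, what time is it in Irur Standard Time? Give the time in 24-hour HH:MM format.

1 November 2017 is a Wednesday, so the first Sunday is November 5 and the third is November 19.
1 April 2018 is a Sunday, so the first Sunday is April 1.
2 April 2018 is outside the daylight-saving period (19 November 2017 – 1 April 2018), so Kesan is on standard time, UTC−10:00.
09:45 Kesan + 10h = 19:45 UTC.
1 April 2018 is a Sunday, so Sundays fall on 1, 8, 15, 22, 29; the last is April 29.
1 September 2018 is a Saturday, so the first Friday is September 7 and the fourth is September 28.
At the standard offset (UTC−02:00), 19:45 UTC − 2h = 17:45 Irur Standard Time standard time.
The standard-time date in Irur Standard Time, 2 April 2018, is outside the daylight-saving period (29 April – 28 September), so Irur Standard Time is on standard time, UTC−02:00.
19:45 UTC − 2h = 17:45 Irur Standard Time.

17:45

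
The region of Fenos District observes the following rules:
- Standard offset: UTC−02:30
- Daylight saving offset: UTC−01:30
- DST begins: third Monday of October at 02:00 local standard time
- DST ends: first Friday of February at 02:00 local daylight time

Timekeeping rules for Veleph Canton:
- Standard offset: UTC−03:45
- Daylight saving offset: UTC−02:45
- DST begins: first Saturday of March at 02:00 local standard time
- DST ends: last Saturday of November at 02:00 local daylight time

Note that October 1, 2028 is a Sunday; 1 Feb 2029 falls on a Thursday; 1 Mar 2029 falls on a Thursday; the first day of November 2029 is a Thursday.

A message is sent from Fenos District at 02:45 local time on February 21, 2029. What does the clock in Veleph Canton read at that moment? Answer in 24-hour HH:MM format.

1 October 2028 is a Sunday, so the first Monday is October 2 and the third is October 16.
1 February 2029 is a Thursday, so the first Friday is February 2.
February 21, 2029 does not fall between 16 October 2028 and 2 February 2029, so daylight saving is not in effect and Fenos District is at UTC−02:30.
02:45 Fenos District + 2h30m = 05:15 UTC.
1 March 2029 is a Thursday, so the first Saturday is March 3.
1 November 2029 is a Thursday, so Saturdays fall on 3, 10, 17, 24; the last is November 24.
At the standard offset (UTC−03:45), 05:15 UTC − 3h45m = 01:30 Veleph Canton standard time.
The standard-time date in Veleph Canton, February 21, 2029, is outside the daylight-saving period (3 March – 24 November), so Veleph Canton is on standard time, UTC−03:45.
05:15 UTC − 3h45m = 01:30 Veleph Canton.

01:30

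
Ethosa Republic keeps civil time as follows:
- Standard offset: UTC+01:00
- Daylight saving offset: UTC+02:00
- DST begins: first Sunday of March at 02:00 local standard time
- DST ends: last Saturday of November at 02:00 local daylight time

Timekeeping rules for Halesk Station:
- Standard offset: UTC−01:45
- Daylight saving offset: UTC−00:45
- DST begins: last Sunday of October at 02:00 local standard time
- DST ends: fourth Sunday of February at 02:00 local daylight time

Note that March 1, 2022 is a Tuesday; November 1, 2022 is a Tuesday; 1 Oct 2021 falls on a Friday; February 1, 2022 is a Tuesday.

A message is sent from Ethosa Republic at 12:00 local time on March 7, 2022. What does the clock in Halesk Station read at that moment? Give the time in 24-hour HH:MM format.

08:15

1 March 2022 is a Tuesday, so the first Sunday is March 6.
1 November 2022 is a Tuesday, so Saturdays fall on 5, 12, 19, 26; the last is November 26.
Daylight saving runs 6 March – 26 November; March 7, 2022 is inside that window, so Ethosa Republic is at UTC+02:00.
12:00 Ethosa Republic − 2h = 10:00 UTC.
1 October 2021 is a Friday, so Sundays fall on 3, 10, 17, 24, 31; the last is October 31.
1 February 2022 is a Tuesday, so the first Sunday is February 6 and the fourth is February 27.
At the standard offset (UTC−01:45), 10:00 UTC − 1h45m = 08:15 Halesk Station standard time.
The standard-time date in Halesk Station, March 7, 2022, does not fall between 31 October 2021 and 27 February 2022, so daylight saving is not in effect and Halesk Station is at UTC−01:45.
10:00 UTC − 1h45m = 08:15 Halesk Station.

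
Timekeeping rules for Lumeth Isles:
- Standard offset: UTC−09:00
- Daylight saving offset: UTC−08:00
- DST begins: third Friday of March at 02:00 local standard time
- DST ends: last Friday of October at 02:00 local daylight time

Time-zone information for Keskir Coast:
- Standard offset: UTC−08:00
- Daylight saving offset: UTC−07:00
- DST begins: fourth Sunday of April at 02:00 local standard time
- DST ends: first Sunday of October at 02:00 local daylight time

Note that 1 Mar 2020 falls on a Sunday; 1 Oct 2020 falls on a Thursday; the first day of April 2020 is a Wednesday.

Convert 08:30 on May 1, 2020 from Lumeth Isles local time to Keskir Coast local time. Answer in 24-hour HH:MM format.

09:30

1 March 2020 is a Sunday, so the first Friday is March 6 and the third is March 20.
1 October 2020 is a Thursday, so Fridays fall on 2, 9, 16, 23, 30; the last is October 30.
May 1, 2020 falls between 20 March and 30 October, so daylight saving is in effect and Lumeth Isles is at UTC−08:00.
08:30 Lumeth Isles + 8h = 16:30 UTC.
1 April 2020 is a Wednesday, so the first Sunday is April 5 and the fourth is April 26.
1 October 2020 is a Thursday, so the first Sunday is October 4.
At the standard offset (UTC−08:00), 16:30 UTC − 8h = 08:30 Keskir Coast standard time.
The standard-time date in Keskir Coast, May 1, 2020, lies within the daylight-saving period (26 April – 4 October), so Keskir Coast is on daylight time, UTC−07:00.
16:30 UTC − 7h = 09:30 Keskir Coast.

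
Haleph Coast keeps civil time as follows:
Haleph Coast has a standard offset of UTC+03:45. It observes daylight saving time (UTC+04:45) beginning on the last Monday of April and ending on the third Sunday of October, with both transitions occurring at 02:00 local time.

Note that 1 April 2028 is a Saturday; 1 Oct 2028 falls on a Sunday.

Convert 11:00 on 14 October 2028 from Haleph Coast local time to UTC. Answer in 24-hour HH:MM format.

1 April 2028 is a Saturday, so Mondays fall on 3, 10, 17, 24; the last is April 24.
1 October 2028 is a Sunday, so the first Sunday is October 1 and the third is October 15.
14 October 2028 lies within the daylight-saving period (24 April – 15 October), so Haleph Coast is on daylight time, UTC+04:45.
11:00 local − 4h45m = 06:15 UTC.

06:15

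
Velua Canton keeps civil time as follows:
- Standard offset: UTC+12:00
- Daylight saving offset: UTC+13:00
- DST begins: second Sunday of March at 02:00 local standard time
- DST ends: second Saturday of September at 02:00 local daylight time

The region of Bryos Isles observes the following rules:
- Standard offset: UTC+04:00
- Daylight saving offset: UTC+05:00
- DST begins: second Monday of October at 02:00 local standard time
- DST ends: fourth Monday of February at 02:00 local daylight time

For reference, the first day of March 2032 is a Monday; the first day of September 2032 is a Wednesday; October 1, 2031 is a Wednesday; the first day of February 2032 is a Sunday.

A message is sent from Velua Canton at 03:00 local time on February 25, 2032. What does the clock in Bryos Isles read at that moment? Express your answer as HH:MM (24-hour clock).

19:00

1 March 2032 is a Monday, so the first Sunday is March 7 and the second is March 14.
1 September 2032 is a Wednesday, so the first Saturday is September 4 and the second is September 11.
February 25, 2032 is outside the daylight-saving period (14 March – 11 September), so Velua Canton is on standard time, UTC+12:00.
03:00 Velua Canton − 12h = 15:00 UTC (rolling into the previous day, 24 February 2032).
1 October 2031 is a Wednesday, so the first Monday is October 6 and the second is October 13.
1 February 2032 is a Sunday, so the first Monday is February 2 and the fourth is February 23.
At the standard offset (UTC+04:00), 15:00 UTC + 4h = 19:00 Bryos Isles standard time.
The standard-time date in Bryos Isles, February 24, 2032, does not fall between 13 October 2031 and 23 February 2032, so daylight saving is not in effect and Bryos Isles is at UTC+04:00.
15:00 UTC + 4h = 19:00 Bryos Isles.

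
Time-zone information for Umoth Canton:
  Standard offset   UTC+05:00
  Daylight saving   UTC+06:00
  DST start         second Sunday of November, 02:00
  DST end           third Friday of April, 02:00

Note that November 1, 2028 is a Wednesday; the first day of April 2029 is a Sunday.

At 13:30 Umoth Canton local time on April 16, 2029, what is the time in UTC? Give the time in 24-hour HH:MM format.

07:30

1 November 2028 is a Wednesday, so the first Sunday is November 5 and the second is November 12.
1 April 2029 is a Sunday, so the first Friday is April 6 and the third is April 20.
April 16, 2029 lies within the daylight-saving period (12 November 2028 – 20 April 2029), so Umoth Canton is on daylight time, UTC+06:00.
13:30 local − 6h = 07:30 UTC.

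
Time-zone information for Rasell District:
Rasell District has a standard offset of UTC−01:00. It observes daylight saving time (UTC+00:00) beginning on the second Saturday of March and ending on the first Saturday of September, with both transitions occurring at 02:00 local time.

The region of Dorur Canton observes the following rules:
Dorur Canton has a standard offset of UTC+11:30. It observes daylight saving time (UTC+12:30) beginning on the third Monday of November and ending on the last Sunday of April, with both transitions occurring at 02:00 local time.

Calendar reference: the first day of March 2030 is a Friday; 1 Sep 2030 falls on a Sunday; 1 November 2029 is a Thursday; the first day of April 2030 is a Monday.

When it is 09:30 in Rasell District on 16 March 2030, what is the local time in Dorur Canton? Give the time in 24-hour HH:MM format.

1 March 2030 is a Friday, so the first Saturday is March 2 and the second is March 9.
1 September 2030 is a Sunday, so the first Saturday is September 7.
Daylight saving runs 9 March – 7 September; 16 March 2030 is inside that window, so Rasell District is at UTC+00:00.
09:30 Rasell District − 0h = 09:30 UTC.
1 November 2029 is a Thursday, so the first Monday is November 5 and the third is November 19.
1 April 2030 is a Monday, so Sundays fall on 7, 14, 21, 28; the last is April 28.
At the standard offset (UTC+11:30), 09:30 UTC + 11h30m = 21:00 Dorur Canton standard time.
The standard-time date in Dorur Canton, 16 March 2030, lies within the daylight-saving period (19 November 2029 – 28 April 2030), so Dorur Canton is on daylight time, UTC+12:30.
09:30 UTC + 12h30m = 22:00 Dorur Canton.

22:00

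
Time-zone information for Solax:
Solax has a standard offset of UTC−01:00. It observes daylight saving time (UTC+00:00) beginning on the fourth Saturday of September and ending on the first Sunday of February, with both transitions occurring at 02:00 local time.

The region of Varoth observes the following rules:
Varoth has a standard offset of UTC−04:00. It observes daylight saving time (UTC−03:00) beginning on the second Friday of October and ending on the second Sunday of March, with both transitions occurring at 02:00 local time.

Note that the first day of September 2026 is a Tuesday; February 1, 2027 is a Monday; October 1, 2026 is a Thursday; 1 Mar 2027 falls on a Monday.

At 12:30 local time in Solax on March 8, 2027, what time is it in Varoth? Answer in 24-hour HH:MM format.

10:30

1 September 2026 is a Tuesday, so the first Saturday is September 5 and the fourth is September 26.
1 February 2027 is a Monday, so the first Sunday is February 7.
March 8, 2027 does not fall between 26 September 2026 and 7 February 2027, so daylight saving is not in effect and Solax is at UTC−01:00.
12:30 Solax + 1h = 13:30 UTC.
1 October 2026 is a Thursday, so the first Friday is October 2 and the second is October 9.
1 March 2027 is a Monday, so the first Sunday is March 7 and the second is March 14.
At the standard offset (UTC−04:00), 13:30 UTC − 4h = 09:30 Varoth standard time.
The standard-time date in Varoth, March 8, 2027, lies within the daylight-saving period (9 October 2026 – 14 March 2027), so Varoth is on daylight time, UTC−03:00.
13:30 UTC − 3h = 10:30 Varoth.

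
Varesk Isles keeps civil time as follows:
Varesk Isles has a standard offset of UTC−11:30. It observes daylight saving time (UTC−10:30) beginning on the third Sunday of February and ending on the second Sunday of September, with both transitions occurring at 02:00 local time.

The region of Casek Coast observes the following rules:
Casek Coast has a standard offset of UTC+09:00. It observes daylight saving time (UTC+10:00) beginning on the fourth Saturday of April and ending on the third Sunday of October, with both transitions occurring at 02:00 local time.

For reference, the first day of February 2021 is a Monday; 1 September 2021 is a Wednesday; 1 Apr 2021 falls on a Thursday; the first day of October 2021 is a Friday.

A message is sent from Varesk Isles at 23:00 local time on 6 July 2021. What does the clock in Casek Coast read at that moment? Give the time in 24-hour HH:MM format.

1 February 2021 is a Monday, so the first Sunday is February 7 and the third is February 21.
1 September 2021 is a Wednesday, so the first Sunday is September 5 and the second is September 12.
6 July 2021 lies within the daylight-saving period (21 February – 12 September), so Varesk Isles is on daylight time, UTC−10:30.
23:00 Varesk Isles + 10h30m = 09:30 UTC (rolling into the next day, 7 July 2021).
1 April 2021 is a Thursday, so the first Saturday is April 3 and the fourth is April 24.
1 October 2021 is a Friday, so the first Sunday is October 3 and the third is October 17.
At the standard offset (UTC+09:00), 09:30 UTC + 9h = 18:30 Casek Coast standard time.
The standard-time date in Casek Coast, 7 July 2021, falls between 24 April and 17 October, so daylight saving is in effect and Casek Coast is at UTC+10:00.
09:30 UTC + 10h = 19:30 Casek Coast.

19:30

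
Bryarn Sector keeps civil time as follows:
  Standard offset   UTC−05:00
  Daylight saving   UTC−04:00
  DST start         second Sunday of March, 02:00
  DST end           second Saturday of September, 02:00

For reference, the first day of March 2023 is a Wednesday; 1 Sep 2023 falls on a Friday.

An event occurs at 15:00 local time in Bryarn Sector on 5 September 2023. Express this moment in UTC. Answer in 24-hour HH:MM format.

19:00

1 March 2023 is a Wednesday, so the first Sunday is March 5 and the second is March 12.
1 September 2023 is a Friday, so the first Saturday is September 2 and the second is September 9.
5 September 2023 lies within the daylight-saving period (12 March – 9 September), so Bryarn Sector is on daylight time, UTC−04:00.
15:00 local + 4h = 19:00 UTC.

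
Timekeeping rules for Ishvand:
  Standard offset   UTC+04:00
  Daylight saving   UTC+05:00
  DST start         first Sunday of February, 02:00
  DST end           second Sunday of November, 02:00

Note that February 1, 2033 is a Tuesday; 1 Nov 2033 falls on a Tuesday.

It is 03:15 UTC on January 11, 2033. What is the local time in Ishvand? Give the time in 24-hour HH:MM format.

07:15

1 February 2033 is a Tuesday, so the first Sunday is February 6.
1 November 2033 is a Tuesday, so the first Sunday is November 6 and the second is November 13.
At the standard offset (UTC+04:00), 03:15 UTC + 4h = 07:15 Ishvand standard time.
The standard-time date in Ishvand, January 11, 2033, is outside the daylight-saving period (6 February – 13 November), so Ishvand is on standard time, UTC+04:00.
03:15 UTC + 4h = 07:15 local.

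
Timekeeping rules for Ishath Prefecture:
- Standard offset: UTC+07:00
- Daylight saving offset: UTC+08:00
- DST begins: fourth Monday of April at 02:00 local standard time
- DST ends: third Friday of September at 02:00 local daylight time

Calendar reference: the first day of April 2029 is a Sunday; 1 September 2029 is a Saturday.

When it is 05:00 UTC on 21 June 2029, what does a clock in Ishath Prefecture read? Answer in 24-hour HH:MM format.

1 April 2029 is a Sunday, so the first Monday is April 2 and the fourth is April 23.
1 September 2029 is a Saturday, so the first Friday is September 7 and the third is September 21.
At the standard offset (UTC+07:00), 05:00 UTC + 7h = 12:00 Ishath Prefecture standard time.
The standard-time date in Ishath Prefecture, 21 June 2029, falls between 23 April and 21 September, so daylight saving is in effect and Ishath Prefecture is at UTC+08:00.
05:00 UTC + 8h = 13:00 local.

13:00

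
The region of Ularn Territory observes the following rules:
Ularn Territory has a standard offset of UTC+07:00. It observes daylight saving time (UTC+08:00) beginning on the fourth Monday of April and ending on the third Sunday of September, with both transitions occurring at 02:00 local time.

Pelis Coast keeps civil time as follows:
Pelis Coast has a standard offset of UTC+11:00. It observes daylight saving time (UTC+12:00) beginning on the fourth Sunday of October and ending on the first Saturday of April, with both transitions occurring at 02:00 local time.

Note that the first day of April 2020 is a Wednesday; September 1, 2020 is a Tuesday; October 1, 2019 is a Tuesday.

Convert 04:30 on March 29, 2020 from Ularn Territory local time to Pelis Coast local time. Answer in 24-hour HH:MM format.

09:30

1 April 2020 is a Wednesday, so the first Monday is April 6 and the fourth is April 27.
1 September 2020 is a Tuesday, so the first Sunday is September 6 and the third is September 20.
March 29, 2020 is outside the daylight-saving period (27 April – 20 September), so Ularn Territory is on standard time, UTC+07:00.
04:30 Ularn Territory − 7h = 21:30 UTC (rolling into the previous day, 28 March 2020).
1 October 2019 is a Tuesday, so the first Sunday is October 6 and the fourth is October 27.
1 April 2020 is a Wednesday, so the first Saturday is April 4.
At the standard offset (UTC+11:00), 21:30 UTC + 11h = 08:30 Pelis Coast standard time (rolling into the next day, 29 March 2020).
The standard-time date in Pelis Coast, March 29, 2020, lies within the daylight-saving period (27 October 2019 – 4 April 2020), so Pelis Coast is on daylight time, UTC+12:00.
21:30 UTC + 12h = 09:30 Pelis Coast (rolling into the next day, 29 March 2020).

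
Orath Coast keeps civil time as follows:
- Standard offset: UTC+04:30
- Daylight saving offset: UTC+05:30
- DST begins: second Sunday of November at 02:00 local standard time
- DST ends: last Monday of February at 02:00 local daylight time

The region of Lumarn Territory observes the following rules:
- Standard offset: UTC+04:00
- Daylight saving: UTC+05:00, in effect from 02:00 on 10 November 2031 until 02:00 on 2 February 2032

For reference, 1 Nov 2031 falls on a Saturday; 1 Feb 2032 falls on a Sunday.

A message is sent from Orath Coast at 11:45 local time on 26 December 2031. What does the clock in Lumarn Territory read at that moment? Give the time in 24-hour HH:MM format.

1 November 2031 is a Saturday, so the first Sunday is November 2 and the second is November 9.
1 February 2032 is a Sunday, so Mondays fall on 2, 9, 16, 23; the last is February 23.
26 December 2031 lies within the daylight-saving period (9 November 2031 – 23 February 2032), so Orath Coast is on daylight time, UTC+05:30.
11:45 Orath Coast − 5h30m = 06:15 UTC.
At the standard offset (UTC+04:00), 06:15 UTC + 4h = 10:15 Lumarn Territory standard time.
Daylight saving runs 10 November 2031 – 2 February 2032; the standard-time date in Lumarn Territory, 26 December 2031, is inside that window, so Lumarn Territory is at UTC+05:00.
06:15 UTC + 5h = 11:15 Lumarn Territory.

11:15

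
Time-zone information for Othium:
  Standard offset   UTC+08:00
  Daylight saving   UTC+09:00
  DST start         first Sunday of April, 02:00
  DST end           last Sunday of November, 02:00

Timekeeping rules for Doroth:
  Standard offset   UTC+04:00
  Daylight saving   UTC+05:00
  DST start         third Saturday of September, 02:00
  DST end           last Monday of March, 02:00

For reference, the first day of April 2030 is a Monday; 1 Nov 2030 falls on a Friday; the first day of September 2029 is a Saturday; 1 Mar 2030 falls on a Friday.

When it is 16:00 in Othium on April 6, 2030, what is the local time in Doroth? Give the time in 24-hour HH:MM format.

1 April 2030 is a Monday, so the first Sunday is April 7.
1 November 2030 is a Friday, so Sundays fall on 3, 10, 17, 24; the last is November 24.
Daylight saving runs 7 April – 24 November; April 6, 2030 is outside that window, so Othium is on standard time at UTC+08:00.
16:00 Othium − 8h = 08:00 UTC.
1 September 2029 is a Saturday, so the first Saturday is September 1 and the third is September 15.
1 March 2030 is a Friday, so Mondays fall on 4, 11, 18, 25; the last is March 25.
At the standard offset (UTC+04:00), 08:00 UTC + 4h = 12:00 Doroth standard time.
Daylight saving runs 15 September 2029 – 25 March 2030; the standard-time date in Doroth, April 6, 2030, is outside that window, so Doroth is on standard time at UTC+04:00.
08:00 UTC + 4h = 12:00 Doroth.

12:00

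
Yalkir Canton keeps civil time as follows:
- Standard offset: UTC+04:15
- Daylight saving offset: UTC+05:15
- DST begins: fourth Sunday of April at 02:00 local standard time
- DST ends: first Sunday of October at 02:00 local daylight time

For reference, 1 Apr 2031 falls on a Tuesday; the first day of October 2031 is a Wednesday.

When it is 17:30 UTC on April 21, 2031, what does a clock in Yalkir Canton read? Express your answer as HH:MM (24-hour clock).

1 April 2031 is a Tuesday, so the first Sunday is April 6 and the fourth is April 27.
1 October 2031 is a Wednesday, so the first Sunday is October 5.
At the standard offset (UTC+04:15), 17:30 UTC + 4h15m = 21:45 Yalkir Canton standard time.
The standard-time date in Yalkir Canton, April 21, 2031, does not fall between 27 April and 5 October, so daylight saving is not in effect and Yalkir Canton is at UTC+04:15.
17:30 UTC + 4h15m = 21:45 local.

21:45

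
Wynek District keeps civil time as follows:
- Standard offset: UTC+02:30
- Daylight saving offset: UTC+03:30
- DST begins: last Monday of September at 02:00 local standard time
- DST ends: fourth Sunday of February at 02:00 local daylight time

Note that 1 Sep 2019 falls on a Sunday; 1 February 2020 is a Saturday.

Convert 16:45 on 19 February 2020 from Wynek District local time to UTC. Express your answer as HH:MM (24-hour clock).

1 September 2019 is a Sunday, so Mondays fall on 2, 9, 16, 23, 30; the last is September 30.
1 February 2020 is a Saturday, so the first Sunday is February 2 and the fourth is February 23.
19 February 2020 lies within the daylight-saving period (30 September 2019 – 23 February 2020), so Wynek District is on daylight time, UTC+03:30.
16:45 local − 3h30m = 13:15 UTC.

13:15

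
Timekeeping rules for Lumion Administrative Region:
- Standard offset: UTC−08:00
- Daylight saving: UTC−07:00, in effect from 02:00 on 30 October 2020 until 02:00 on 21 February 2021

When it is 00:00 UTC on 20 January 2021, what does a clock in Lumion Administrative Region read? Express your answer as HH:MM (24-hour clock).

17:00

At the standard offset (UTC−08:00), 00:00 UTC − 8h = 16:00 Lumion Administrative Region standard time (rolling into the previous day, 19 January 2021).
The standard-time date in Lumion Administrative Region, 19 January 2021, falls between 30 October 2020 and 21 February 2021, so daylight saving is in effect and Lumion Administrative Region is at UTC−07:00.
00:00 UTC − 7h = 17:00 local (rolling into the previous day, 19 January 2021).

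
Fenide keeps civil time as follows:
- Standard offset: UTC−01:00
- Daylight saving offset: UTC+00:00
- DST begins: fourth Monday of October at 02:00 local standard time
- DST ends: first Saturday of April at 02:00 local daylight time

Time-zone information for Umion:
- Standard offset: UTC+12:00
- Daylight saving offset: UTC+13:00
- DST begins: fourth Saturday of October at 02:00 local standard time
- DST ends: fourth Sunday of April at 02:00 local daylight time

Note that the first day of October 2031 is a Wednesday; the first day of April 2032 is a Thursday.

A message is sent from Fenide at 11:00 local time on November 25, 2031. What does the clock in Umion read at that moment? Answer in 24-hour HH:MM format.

00:00

1 October 2031 is a Wednesday, so the first Monday is October 6 and the fourth is October 27.
1 April 2032 is a Thursday, so the first Saturday is April 3.
November 25, 2031 lies within the daylight-saving period (27 October 2031 – 3 April 2032), so Fenide is on daylight time, UTC+00:00.
11:00 Fenide − 0h = 11:00 UTC.
1 October 2031 is a Wednesday, so the first Saturday is October 4 and the fourth is October 25.
1 April 2032 is a Thursday, so the first Sunday is April 4 and the fourth is April 25.
At the standard offset (UTC+12:00), 11:00 UTC + 12h = 23:00 Umion standard time.
Daylight saving runs 25 October 2031 – 25 April 2032; the standard-time date in Umion, November 25, 2031, is inside that window, so Umion is at UTC+13:00.
11:00 UTC + 13h = 00:00 Umion (rolling into the next day, 26 November 2031).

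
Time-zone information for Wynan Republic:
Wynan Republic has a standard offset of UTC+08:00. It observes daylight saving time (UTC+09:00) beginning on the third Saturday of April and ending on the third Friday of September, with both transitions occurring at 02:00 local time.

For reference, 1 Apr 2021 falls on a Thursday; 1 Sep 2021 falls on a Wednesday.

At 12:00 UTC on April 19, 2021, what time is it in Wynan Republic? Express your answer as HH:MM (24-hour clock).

21:00

1 April 2021 is a Thursday, so the first Saturday is April 3 and the third is April 17.
1 September 2021 is a Wednesday, so the first Friday is September 3 and the third is September 17.
At the standard offset (UTC+08:00), 12:00 UTC + 8h = 20:00 Wynan Republic standard time.
The standard-time date in Wynan Republic, April 19, 2021, falls between 17 April and 17 September, so daylight saving is in effect and Wynan Republic is at UTC+09:00.
12:00 UTC + 9h = 21:00 local.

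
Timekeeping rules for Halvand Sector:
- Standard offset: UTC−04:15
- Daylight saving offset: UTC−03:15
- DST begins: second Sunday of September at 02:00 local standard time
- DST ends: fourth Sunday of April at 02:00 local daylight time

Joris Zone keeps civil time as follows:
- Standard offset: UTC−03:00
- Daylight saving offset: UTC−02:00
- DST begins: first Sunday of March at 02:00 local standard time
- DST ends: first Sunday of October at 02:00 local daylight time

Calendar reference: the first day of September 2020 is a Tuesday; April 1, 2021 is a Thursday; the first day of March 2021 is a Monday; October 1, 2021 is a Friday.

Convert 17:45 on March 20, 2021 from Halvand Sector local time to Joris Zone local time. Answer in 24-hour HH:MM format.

1 September 2020 is a Tuesday, so the first Sunday is September 6 and the second is September 13.
1 April 2021 is a Thursday, so the first Sunday is April 4 and the fourth is April 25.
March 20, 2021 lies within the daylight-saving period (13 September 2020 – 25 April 2021), so Halvand Sector is on daylight time, UTC−03:15.
17:45 Halvand Sector + 3h15m = 21:00 UTC.
1 March 2021 is a Monday, so the first Sunday is March 7.
1 October 2021 is a Friday, so the first Sunday is October 3.
At the standard offset (UTC−03:00), 21:00 UTC − 3h = 18:00 Joris Zone standard time.
The standard-time date in Joris Zone, March 20, 2021, falls between 7 March and 3 October, so daylight saving is in effect and Joris Zone is at UTC−02:00.
21:00 UTC − 2h = 19:00 Joris Zone.

19:00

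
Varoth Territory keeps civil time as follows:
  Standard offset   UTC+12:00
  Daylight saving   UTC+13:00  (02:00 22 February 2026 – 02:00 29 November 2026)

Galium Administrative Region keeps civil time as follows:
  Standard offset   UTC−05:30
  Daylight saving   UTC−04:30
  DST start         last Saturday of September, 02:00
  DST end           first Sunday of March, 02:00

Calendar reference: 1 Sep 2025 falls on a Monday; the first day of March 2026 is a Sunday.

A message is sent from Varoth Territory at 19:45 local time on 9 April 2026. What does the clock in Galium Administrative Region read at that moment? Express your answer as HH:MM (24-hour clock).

01:15

Daylight saving runs 22 February – 29 November; 9 April 2026 is inside that window, so Varoth Territory is at UTC+13:00.
19:45 Varoth Territory − 13h = 06:45 UTC.
1 September 2025 is a Monday, so Saturdays fall on 6, 13, 20, 27; the last is September 27.
1 March 2026 is a Sunday, so the first Sunday is March 1.
At the standard offset (UTC−05:30), 06:45 UTC − 5h30m = 01:15 Galium Administrative Region standard time.
Daylight saving runs 27 September 2025 – 1 March 2026; the standard-time date in Galium Administrative Region, 9 April 2026, is outside that window, so Galium Administrative Region is on standard time at UTC−05:30.
06:45 UTC − 5h30m = 01:15 Galium Administrative Region.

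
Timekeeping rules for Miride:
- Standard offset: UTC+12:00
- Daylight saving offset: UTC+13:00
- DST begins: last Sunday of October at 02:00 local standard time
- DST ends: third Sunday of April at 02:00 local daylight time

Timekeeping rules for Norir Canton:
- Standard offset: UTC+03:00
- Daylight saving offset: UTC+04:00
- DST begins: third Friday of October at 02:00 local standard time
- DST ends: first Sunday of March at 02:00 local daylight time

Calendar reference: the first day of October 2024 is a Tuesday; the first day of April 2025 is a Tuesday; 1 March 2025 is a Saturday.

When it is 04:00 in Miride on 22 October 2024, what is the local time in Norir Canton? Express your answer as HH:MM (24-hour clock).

20:00

1 October 2024 is a Tuesday, so Sundays fall on 6, 13, 20, 27; the last is October 27.
1 April 2025 is a Tuesday, so the first Sunday is April 6 and the third is April 20.
22 October 2024 does not fall between 27 October 2024 and 20 April 2025, so daylight saving is not in effect and Miride is at UTC+12:00.
04:00 Miride − 12h = 16:00 UTC (rolling into the previous day, 21 October 2024).
1 October 2024 is a Tuesday, so the first Friday is October 4 and the third is October 18.
1 March 2025 is a Saturday, so the first Sunday is March 2.
At the standard offset (UTC+03:00), 16:00 UTC + 3h = 19:00 Norir Canton standard time.
The standard-time date in Norir Canton, 21 October 2024, falls between 18 October 2024 and 2 March 2025, so daylight saving is in effect and Norir Canton is at UTC+04:00.
16:00 UTC + 4h = 20:00 Norir Canton.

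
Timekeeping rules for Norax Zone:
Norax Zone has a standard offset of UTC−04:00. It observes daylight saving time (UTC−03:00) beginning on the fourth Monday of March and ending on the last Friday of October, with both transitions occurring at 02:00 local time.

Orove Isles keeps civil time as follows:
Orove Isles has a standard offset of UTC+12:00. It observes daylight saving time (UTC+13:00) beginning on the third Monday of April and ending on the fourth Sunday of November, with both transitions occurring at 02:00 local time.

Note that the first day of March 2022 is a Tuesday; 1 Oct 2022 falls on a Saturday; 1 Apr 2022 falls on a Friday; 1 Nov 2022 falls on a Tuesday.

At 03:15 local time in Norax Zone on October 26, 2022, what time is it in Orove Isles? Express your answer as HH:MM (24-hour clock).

19:15

1 March 2022 is a Tuesday, so the first Monday is March 7 and the fourth is March 28.
1 October 2022 is a Saturday, so Fridays fall on 7, 14, 21, 28; the last is October 28.
October 26, 2022 lies within the daylight-saving period (28 March – 28 October), so Norax Zone is on daylight time, UTC−03:00.
03:15 Norax Zone + 3h = 06:15 UTC.
1 April 2022 is a Friday, so the first Monday is April 4 and the third is April 18.
1 November 2022 is a Tuesday, so the first Sunday is November 6 and the fourth is November 27.
At the standard offset (UTC+12:00), 06:15 UTC + 12h = 18:15 Orove Isles standard time.
Daylight saving runs 18 April – 27 November; the standard-time date in Orove Isles, October 26, 2022, is inside that window, so Orove Isles is at UTC+13:00.
06:15 UTC + 13h = 19:15 Orove Isles.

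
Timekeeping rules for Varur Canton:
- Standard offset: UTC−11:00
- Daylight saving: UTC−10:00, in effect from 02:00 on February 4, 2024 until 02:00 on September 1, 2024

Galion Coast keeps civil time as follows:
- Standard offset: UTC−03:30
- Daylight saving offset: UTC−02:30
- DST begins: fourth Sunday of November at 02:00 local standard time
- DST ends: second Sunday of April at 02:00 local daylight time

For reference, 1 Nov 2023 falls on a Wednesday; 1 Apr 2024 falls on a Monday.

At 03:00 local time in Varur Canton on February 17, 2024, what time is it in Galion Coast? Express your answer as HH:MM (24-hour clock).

February 17, 2024 lies within the daylight-saving period (4 February – 1 September), so Varur Canton is on daylight time, UTC−10:00.
03:00 Varur Canton + 10h = 13:00 UTC.
1 November 2023 is a Wednesday, so the first Sunday is November 5 and the fourth is November 26.
1 April 2024 is a Monday, so the first Sunday is April 7 and the second is April 14.
At the standard offset (UTC−03:30), 13:00 UTC − 3h30m = 09:30 Galion Coast standard time.
Daylight saving runs 26 November 2023 – 14 April 2024; the standard-time date in Galion Coast, February 17, 2024, is inside that window, so Galion Coast is at UTC−02:30.
13:00 UTC − 2h30m = 10:30 Galion Coast.

10:30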